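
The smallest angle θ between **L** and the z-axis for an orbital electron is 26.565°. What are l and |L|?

l = 4, |L| = 2√5 ℏ ≈ 4.472ℏ

At minimum angle, m_l = l, so cos θ = l/√(l(l+1)); cos²θ = l/(l+1) = 0.8000.
l = cos²θ/sin²θ ≈ 4.
Then |L| = ℏ√(4·5) = 2√5 ℏ.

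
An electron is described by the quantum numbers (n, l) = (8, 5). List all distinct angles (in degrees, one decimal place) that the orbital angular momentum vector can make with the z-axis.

|L| = ℏ√(l(l+1)) = √30 ℏ.
cos θ = m_l/√30 for each m_l ∈ {-5, -4, -3, -2, -1, 0, 1, 2, 3, 4, 5}.

θ ∈ {24.1°, 43.1°, 56.8°, 68.6°, 79.5°, 90.0°, 100.5°, 111.4°, 123.2°, 136.9°, 155.9°}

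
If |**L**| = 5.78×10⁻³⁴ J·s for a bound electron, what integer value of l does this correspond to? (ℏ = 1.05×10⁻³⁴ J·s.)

l = 5

In units of ℏ, |L| ≈ 5.505.
Set l(l+1) = 30.30; the integer solution is l = 5.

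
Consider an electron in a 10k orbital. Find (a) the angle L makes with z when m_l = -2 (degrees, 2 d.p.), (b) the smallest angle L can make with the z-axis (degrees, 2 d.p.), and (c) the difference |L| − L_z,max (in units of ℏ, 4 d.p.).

θ(m_l=-2) ≈ 105.50°; θ_min ≈ 20.70°; |L|−L_z,max ≈ 0.4833ℏ

For 10k, l = 7.
For m_l = -2: cos θ = -2/√56, θ ≈ 105.50°.
cos θ_min = 7/√56, so θ_min ≈ 20.70°.
|L| − L_z,max = (2√14 − 7)ℏ ≈ 0.4833ℏ.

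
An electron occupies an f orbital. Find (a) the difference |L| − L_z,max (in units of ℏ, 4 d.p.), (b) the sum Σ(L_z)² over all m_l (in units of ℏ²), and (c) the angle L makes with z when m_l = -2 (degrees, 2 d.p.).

|L|−L_z,max ≈ 0.4641ℏ; Σ(L_z)² = 28 ℏ²; θ(m_l=-2) ≈ 125.26°

The letter f corresponds to l = 3.
|L| − L_z,max = (2√3 − 3)ℏ ≈ 0.4641ℏ.
Σ m_l² = 28, so Σ(L_z)² = 28 ℏ².
For m_l = -2: cos θ = -2/√12, θ ≈ 125.26°.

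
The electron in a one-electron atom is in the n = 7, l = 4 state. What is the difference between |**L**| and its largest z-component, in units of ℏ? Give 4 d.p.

|L| = 2√5 ℏ ≈ 4.4721ℏ, while L_z,max = lℏ = 4ℏ.
The difference is (2√5 − 4)ℏ ≈ 0.4721ℏ.

|L| − L_z,max ≈ 0.4721ℏ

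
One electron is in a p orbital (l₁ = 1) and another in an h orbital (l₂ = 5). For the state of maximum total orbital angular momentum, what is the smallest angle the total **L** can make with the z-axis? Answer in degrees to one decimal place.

θ_min ≈ 22.2°

L runs from |1 − 5| = 4 to 1 + 5 = 6.
L ∈ {4, 5, 6}.
The maximum is L = 6, with |L_tot| = ℏ√(6·7) = √42 ℏ.
The minimum angle with z is arccos(6/√42) ≈ 22.2°.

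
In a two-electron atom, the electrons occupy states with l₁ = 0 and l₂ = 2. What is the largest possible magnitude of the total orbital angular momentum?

|L_tot|_max = √6 ℏ ≈ 2.449ℏ

The total orbital quantum number L ranges from |l₁ − l₂| to l₁ + l₂ in integer steps.
L ∈ {2}.
The largest magnitude corresponds to L = 2: |L_tot| = ℏ√(2·3) = √6 ℏ.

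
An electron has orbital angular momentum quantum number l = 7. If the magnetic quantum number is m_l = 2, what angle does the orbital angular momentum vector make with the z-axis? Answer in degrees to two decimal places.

|L| = √(l(l+1)) ℏ = 2√14 ℏ.
L_z = m_l ℏ = 2ℏ.
cos θ = L_z/|L| = 2/√56, so θ ≈ 74.50°.

θ ≈ 74.50°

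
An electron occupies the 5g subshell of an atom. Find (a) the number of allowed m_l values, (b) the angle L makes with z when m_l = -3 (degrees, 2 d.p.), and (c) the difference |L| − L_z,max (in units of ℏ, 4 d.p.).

5g means n = 5, l = 4.
There are 2l+1 = 9 values of m_l.
For m_l = -3: cos θ = -3/√20, θ ≈ 132.13°.
|L| − L_z,max = (2√5 − 4)ℏ ≈ 0.4721ℏ.

9 values; θ(m_l=-3) ≈ 132.13°; |L|−L_z,max ≈ 0.4721ℏ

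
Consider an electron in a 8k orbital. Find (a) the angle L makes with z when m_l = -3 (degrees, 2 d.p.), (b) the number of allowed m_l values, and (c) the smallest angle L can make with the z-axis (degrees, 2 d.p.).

θ(m_l=-3) ≈ 113.63°; 15 values; θ_min ≈ 20.70°

For 8k, l = 7.
For m_l = -3: cos θ = -3/√56, θ ≈ 113.63°.
There are 2l+1 = 15 values of m_l.
cos θ_min = 7/√56, so θ_min ≈ 20.70°.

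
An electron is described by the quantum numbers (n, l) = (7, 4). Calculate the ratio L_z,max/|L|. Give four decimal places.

L_z,max/|L| = 0.8944

|L| = 2√5 ℏ ≈ 4.4721ℏ, while L_z,max = lℏ = 4ℏ.
L_z,max/|L| = 4/√20 = 0.8944.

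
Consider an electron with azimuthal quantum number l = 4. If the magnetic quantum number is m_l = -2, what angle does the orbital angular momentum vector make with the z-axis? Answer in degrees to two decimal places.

|L| = √(l(l+1)) ℏ = 2√5 ℏ.
L_z = m_l ℏ = −2ℏ.
cos θ = L_z/|L| = -2/√20, so θ ≈ 116.57°.

θ ≈ 116.57°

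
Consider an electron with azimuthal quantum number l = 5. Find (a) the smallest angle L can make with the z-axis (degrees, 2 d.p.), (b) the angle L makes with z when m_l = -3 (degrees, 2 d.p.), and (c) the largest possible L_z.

θ_min ≈ 24.09°; θ(m_l=-3) ≈ 123.21°; L_z,max = 5ℏ

cos θ_min = 5/√30, so θ_min ≈ 24.09°.
For m_l = -3: cos θ = -3/√30, θ ≈ 123.21°.
L_z,max = lℏ = 5ℏ.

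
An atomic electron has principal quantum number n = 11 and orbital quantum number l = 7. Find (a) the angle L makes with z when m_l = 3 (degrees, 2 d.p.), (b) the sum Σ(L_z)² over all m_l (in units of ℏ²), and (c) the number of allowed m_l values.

For m_l = 3: cos θ = 3/√56, θ ≈ 66.37°.
Σ m_l² = 280, so Σ(L_z)² = 280 ℏ².
There are 2l+1 = 15 values of m_l.

θ(m_l=3) ≈ 66.37°; Σ(L_z)² = 280 ℏ²; 15 values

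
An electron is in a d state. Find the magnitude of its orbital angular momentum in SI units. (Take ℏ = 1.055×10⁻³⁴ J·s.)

For a d orbital, l = 2.
|L| = ℏ√(l(l+1)) = ℏ√(2·3) = √6 ℏ
Numerically, |L| = 2.449 × (1.055×10⁻³⁴ J·s) = 2.584×10⁻³⁴ J·s.

|L| = 2.584×10⁻³⁴ J·s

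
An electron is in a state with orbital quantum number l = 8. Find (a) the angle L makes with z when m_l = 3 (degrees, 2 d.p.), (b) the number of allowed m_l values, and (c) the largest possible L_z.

For m_l = 3: cos θ = 3/√72, θ ≈ 69.30°.
There are 2l+1 = 17 values of m_l.
L_z,max = lℏ = 8ℏ.

θ(m_l=3) ≈ 69.30°; 17 values; L_z,max = 8ℏ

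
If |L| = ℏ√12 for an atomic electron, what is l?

l = 3

|L| = ℏ√(l(l+1)), so l(l+1) = 12.
l² + l − 12 = 0 ⇒ l = 3.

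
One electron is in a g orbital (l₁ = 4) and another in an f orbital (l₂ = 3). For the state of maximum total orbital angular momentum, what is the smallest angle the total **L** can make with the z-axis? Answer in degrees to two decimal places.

θ_min ≈ 20.70°

Angular momentum addition gives L = |l₁ − l₂|, …, l₁ + l₂.
So L can be 1, 2, 3, 4, 5, 6, 7.
The maximum is L = 7, with |L_tot| = ℏ√(7·8) = 2√14 ℏ.
The minimum angle with z is arccos(7/√56) ≈ 20.70°.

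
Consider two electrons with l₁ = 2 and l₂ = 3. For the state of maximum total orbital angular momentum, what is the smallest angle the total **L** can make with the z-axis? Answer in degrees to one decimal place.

θ_min ≈ 24.1°

L runs from |2 − 3| = 1 to 2 + 3 = 5.
So L can be 1, 2, 3, 4, 5.
The maximum is L = 5, with |L_tot| = ℏ√(5·6) = √30 ℏ.
The minimum angle with z is arccos(5/√30) ≈ 24.1°.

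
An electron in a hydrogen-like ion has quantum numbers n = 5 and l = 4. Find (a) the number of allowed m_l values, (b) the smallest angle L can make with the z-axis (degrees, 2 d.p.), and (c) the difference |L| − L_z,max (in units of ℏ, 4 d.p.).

There are 2l+1 = 9 values of m_l.
cos θ_min = 4/√20, so θ_min ≈ 26.57°.
|L| − L_z,max = (2√5 − 4)ℏ ≈ 0.4721ℏ.

9 values; θ_min ≈ 26.57°; |L|−L_z,max ≈ 0.4721ℏ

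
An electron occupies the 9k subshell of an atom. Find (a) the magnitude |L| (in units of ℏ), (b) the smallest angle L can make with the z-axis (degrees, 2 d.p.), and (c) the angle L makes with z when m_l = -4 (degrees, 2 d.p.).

9k means n = 9, l = 7.
|L| = ℏ√(7·8) = 2√14 ℏ ≈ 7.483ℏ.
cos θ_min = 7/√56, so θ_min ≈ 20.70°.
For m_l = -4: cos θ = -4/√56, θ ≈ 122.31°.

|L| = 2√14 ℏ ≈ 7.483ℏ; θ_min ≈ 20.70°; θ(m_l=-4) ≈ 122.31°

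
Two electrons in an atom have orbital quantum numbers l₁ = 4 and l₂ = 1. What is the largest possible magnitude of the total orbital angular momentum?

|L_tot|_max = √30 ℏ ≈ 5.477ℏ

By the triangle rule, |l₁ − l₂| ≤ L ≤ l₁ + l₂.
Allowed values: L = 3, 4, 5.
The largest magnitude corresponds to L = 5: |L_tot| = ℏ√(5·6) = √30 ℏ.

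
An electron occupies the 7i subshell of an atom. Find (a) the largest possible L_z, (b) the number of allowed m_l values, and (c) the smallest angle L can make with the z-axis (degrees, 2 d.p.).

7i means n = 7, l = 6.
L_z,max = lℏ = 6ℏ.
There are 2l+1 = 13 values of m_l.
cos θ_min = 6/√42, so θ_min ≈ 22.21°.

L_z,max = 6ℏ; 13 values; θ_min ≈ 22.21°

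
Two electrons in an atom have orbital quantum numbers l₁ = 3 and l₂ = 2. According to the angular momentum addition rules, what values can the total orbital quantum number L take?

By the triangle rule, |l₁ − l₂| ≤ L ≤ l₁ + l₂.
So L can be 1, 2, 3, 4, 5.

L = 1, 2, 3, 4, 5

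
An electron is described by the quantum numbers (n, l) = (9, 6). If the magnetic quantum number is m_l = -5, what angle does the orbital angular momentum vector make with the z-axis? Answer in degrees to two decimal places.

θ ≈ 140.49°

|L|² = l(l+1)ℏ² = 42ℏ², so |L| = √42 ℏ.
L_z = m_l ℏ = −5ℏ.
cos θ = L_z/|L| = -5/√42, so θ ≈ 140.49°.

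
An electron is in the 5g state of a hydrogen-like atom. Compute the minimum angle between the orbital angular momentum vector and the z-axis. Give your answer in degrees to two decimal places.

θ_min ≈ 26.57°

5g means n = 5, l = 4.
|L| = ℏ√(l(l+1)) = 2√5 ℏ.
The smallest angle corresponds to the largest L_z, i.e. m_l = l = 4, giving L_z = 4ℏ.
cos θ_min = 4/√20, so θ_min ≈ 26.57°.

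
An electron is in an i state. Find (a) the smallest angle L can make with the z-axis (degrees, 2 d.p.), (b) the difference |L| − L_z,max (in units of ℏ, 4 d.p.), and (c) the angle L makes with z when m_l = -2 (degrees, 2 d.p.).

θ_min ≈ 22.21°; |L|−L_z,max ≈ 0.4807ℏ; θ(m_l=-2) ≈ 107.98°

The letter i corresponds to l = 6.
cos θ_min = 6/√42, so θ_min ≈ 22.21°.
|L| − L_z,max = (√42 − 6)ℏ ≈ 0.4807ℏ.
For m_l = -2: cos θ = -2/√42, θ ≈ 107.98°.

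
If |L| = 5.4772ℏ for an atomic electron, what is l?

l = 5

(|L|/ℏ)² = l(l+1) = 30.
l² + l − 30 = 0 ⇒ l = 5.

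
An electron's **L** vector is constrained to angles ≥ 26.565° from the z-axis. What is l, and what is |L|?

l = 4, |L| = 2√5 ℏ ≈ 4.472ℏ

At minimum angle, m_l = l, so cos θ = l/√(l(l+1)); cos²θ = l/(l+1) = 0.8000.
l = cos²θ/sin²θ ≈ 4.
Then |L| = ℏ√(4·5) = 2√5 ℏ.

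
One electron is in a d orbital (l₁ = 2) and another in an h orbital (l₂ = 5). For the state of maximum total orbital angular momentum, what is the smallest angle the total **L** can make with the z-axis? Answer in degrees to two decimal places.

θ_min ≈ 20.70°

By the triangle rule, |l₁ − l₂| ≤ L ≤ l₁ + l₂.
L ∈ {3, 4, 5, 6, 7}.
The maximum is L = 7, with |L_tot| = ℏ√(7·8) = 2√14 ℏ.
The minimum angle with z is arccos(7/√56) ≈ 20.70°.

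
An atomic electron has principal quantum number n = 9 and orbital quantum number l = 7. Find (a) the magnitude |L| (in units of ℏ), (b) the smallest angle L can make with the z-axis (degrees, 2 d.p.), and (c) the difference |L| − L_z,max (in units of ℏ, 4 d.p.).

|L| = ℏ√(7·8) = 2√14 ℏ ≈ 7.483ℏ.
cos θ_min = 7/√56, so θ_min ≈ 20.70°.
|L| − L_z,max = (2√14 − 7)ℏ ≈ 0.4833ℏ.

|L| = 2√14 ℏ ≈ 7.483ℏ; θ_min ≈ 20.70°; |L|−L_z,max ≈ 0.4833ℏ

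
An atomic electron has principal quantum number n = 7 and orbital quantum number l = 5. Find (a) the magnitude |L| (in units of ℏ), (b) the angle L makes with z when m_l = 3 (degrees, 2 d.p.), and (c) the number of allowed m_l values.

|L| = ℏ√(5·6) = √30 ℏ ≈ 5.477ℏ.
For m_l = 3: cos θ = 3/√30, θ ≈ 56.79°.
There are 2l+1 = 11 values of m_l.

|L| = √30 ℏ ≈ 5.477ℏ; θ(m_l=3) ≈ 56.79°; 11 values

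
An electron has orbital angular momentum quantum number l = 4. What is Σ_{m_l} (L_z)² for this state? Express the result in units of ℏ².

Σ(L_z)² = 60 ℏ²

m_l ∈ {-4, -3, -2, -1, 0, 1, 2, 3, 4}.
Summing m² from −4 to 4: Σ m_l² = 60.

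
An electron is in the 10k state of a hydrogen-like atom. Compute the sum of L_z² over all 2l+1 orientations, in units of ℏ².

Σ(L_z)² = 280 ℏ²

The 10k subshell has l = 7.
The allowed m_l values are -7, -6, -5, -4, -3, -2, -1, 0, 1, 2, 3, 4, 5, 6, 7.
Summing m² from −7 to 7: Σ m_l² = 280.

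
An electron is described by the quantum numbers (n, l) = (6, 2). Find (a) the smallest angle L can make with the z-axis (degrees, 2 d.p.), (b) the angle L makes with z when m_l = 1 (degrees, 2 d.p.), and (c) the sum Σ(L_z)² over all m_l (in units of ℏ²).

θ_min ≈ 35.26°; θ(m_l=1) ≈ 65.91°; Σ(L_z)² = 10 ℏ²

cos θ_min = 2/√6, so θ_min ≈ 35.26°.
For m_l = 1: cos θ = 1/√6, θ ≈ 65.91°.
Σ m_l² = 10, so Σ(L_z)² = 10 ℏ².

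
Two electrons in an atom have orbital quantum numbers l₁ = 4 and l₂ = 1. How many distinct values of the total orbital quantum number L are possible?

3

L runs from |4 − 1| = 3 to 4 + 1 = 5.
Allowed values: L = 3, 4, 5.
That is 3 values.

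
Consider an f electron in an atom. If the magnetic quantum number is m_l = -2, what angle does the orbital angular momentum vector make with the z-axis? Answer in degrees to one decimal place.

F corresponds to l = 3.
|L| = ℏ√(l(l+1)) = 2√3 ℏ.
L_z = m_l ℏ = −2ℏ.
cos θ = L_z/|L| = -2/√12, so θ ≈ 125.3°.

θ ≈ 125.3°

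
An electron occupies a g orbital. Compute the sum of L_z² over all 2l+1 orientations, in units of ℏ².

G corresponds to l = 4.
m_l runs from −4 to 4, i.e. {-4, -3, -2, -1, 0, 1, 2, 3, 4}.
Σ m_l² = 2·(1 + 4 + 9 + 16) = 60.

Σ(L_z)² = 60 ℏ²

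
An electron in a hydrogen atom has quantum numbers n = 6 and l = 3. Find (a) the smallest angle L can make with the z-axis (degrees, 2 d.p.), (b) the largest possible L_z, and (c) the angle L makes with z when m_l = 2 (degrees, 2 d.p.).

θ_min ≈ 30.00°; L_z,max = 3ℏ; θ(m_l=2) ≈ 54.74°

cos θ_min = 3/√12, so θ_min ≈ 30.00°.
L_z,max = lℏ = 3ℏ.
For m_l = 2: cos θ = 2/√12, θ ≈ 54.74°.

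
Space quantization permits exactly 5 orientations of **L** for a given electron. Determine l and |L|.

l = 2, |L| = √6 ℏ ≈ 2.449ℏ

Since there are 2l+1 = 5 values of m_l, l = 2.
|L| = ℏ√(l(l+1)) = ℏ√(2·3) = √6 ℏ.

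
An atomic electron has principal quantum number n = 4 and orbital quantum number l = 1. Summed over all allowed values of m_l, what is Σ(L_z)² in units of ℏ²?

Σ(L_z)² = 2 ℏ²

m_l runs from −1 to 1, i.e. {-1, 0, 1}.
Σ m_l² = l(l+1)(2l+1)/3 = 1·2·3/3 = 2.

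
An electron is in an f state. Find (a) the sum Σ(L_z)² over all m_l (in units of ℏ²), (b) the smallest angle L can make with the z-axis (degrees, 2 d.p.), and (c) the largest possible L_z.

The letter f corresponds to l = 3.
Σ m_l² = 28, so Σ(L_z)² = 28 ℏ².
cos θ_min = 3/√12, so θ_min ≈ 30.00°.
L_z,max = lℏ = 3ℏ.

Σ(L_z)² = 28 ℏ²; θ_min ≈ 30.00°; L_z,max = 3ℏ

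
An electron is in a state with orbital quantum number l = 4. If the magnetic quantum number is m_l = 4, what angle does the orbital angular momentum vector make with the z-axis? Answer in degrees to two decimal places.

θ ≈ 26.57°

|L| = √(l(l+1)) ℏ = 2√5 ℏ.
L_z = m_l ℏ = 4ℏ.
cos θ = L_z/|L| = 4/√20, so θ ≈ 26.57°.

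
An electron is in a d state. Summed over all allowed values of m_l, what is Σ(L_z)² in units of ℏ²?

Σ(L_z)² = 10 ℏ²

For a d orbital, l = 2.
m_l runs from −2 to 2, i.e. {-2, -1, 0, 1, 2}.
Σ m_l² = 2·(1 + 4) = 10.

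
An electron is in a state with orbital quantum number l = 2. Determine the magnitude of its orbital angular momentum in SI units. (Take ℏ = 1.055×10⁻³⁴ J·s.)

|L| = ℏ√(l(l+1)) = ℏ√(2·3) = √6 ℏ
Numerically, |L| = 2.449 × (1.055×10⁻³⁴ J·s) = 2.584×10⁻³⁴ J·s.

|L| = 2.584×10⁻³⁴ J·s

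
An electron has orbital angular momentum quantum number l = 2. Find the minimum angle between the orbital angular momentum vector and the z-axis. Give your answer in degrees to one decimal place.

θ_min ≈ 35.3°

|L|² = l(l+1)ℏ² = 6ℏ², so |L| = √6 ℏ.
The smallest angle corresponds to the largest L_z, i.e. m_l = l = 2, giving L_z = 2ℏ.
cos θ_min = 2/√6, so θ_min ≈ 35.3°.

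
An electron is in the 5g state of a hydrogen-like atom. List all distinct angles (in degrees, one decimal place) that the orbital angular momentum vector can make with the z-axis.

For 5g, l = 4.
|L| = ℏ√(l(l+1)) = 2√5 ℏ.
cos θ = m_l/√20 for each m_l ∈ {-4, -3, -2, -1, 0, 1, 2, 3, 4}.

θ ∈ {26.6°, 47.9°, 63.4°, 77.1°, 90.0°, 102.9°, 116.6°, 132.1°, 153.4°}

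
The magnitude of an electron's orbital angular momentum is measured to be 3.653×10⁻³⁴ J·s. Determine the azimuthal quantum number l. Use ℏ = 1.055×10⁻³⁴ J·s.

l = 3

Dividing by ℏ: |L|/ℏ ≈ 3.463.
Set l(l+1) = 11.99; the integer solution is l = 3.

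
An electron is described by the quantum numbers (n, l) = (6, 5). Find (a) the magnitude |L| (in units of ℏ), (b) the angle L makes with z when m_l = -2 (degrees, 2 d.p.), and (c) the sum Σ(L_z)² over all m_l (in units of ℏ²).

|L| = ℏ√(5·6) = √30 ℏ ≈ 5.477ℏ.
For m_l = -2: cos θ = -2/√30, θ ≈ 111.42°.
Σ m_l² = 110, so Σ(L_z)² = 110 ℏ².

|L| = √30 ℏ ≈ 5.477ℏ; θ(m_l=-2) ≈ 111.42°; Σ(L_z)² = 110 ℏ²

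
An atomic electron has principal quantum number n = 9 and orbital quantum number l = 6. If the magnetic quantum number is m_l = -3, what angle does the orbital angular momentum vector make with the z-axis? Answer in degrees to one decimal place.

|L| = ℏ√(l(l+1)) = √42 ℏ.
L_z = m_l ℏ = −3ℏ.
cos θ = L_z/|L| = -3/√42, so θ ≈ 117.6°.

θ ≈ 117.6°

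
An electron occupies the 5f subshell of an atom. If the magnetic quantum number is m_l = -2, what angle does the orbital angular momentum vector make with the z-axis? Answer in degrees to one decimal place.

θ ≈ 125.3°

5f means n = 5, l = 3.
|L| = ℏ√(l(l+1)) = 2√3 ℏ.
L_z = m_l ℏ = −2ℏ.
cos θ = L_z/|L| = -2/√12, so θ ≈ 125.3°.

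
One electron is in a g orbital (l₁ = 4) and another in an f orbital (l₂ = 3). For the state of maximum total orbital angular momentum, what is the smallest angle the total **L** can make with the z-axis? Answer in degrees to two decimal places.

θ_min ≈ 20.70°

The total orbital quantum number L ranges from |l₁ − l₂| to l₁ + l₂ in integer steps.
Allowed values: L = 1, 2, 3, 4, 5, 6, 7.
The maximum is L = 7, with |L_tot| = ℏ√(7·8) = 2√14 ℏ.
The minimum angle with z is arccos(7/√56) ≈ 20.70°.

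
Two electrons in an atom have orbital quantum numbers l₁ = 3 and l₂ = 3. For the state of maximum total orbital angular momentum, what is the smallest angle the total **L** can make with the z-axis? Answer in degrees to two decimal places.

L runs from |3 − 3| = 0 to 3 + 3 = 6.
Allowed values: L = 0, 1, 2, 3, 4, 5, 6.
The maximum is L = 6, with |L_tot| = ℏ√(6·7) = √42 ℏ.
The minimum angle with z is arccos(6/√42) ≈ 22.21°.

θ_min ≈ 22.21°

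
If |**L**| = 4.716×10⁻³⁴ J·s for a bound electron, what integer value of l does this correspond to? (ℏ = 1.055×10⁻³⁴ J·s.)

|L|/ℏ = (4.716×10⁻³⁴)/(1.055×10⁻³⁴) ≈ 4.470.
Set l(l+1) = 19.98; the integer solution is l = 4.

l = 4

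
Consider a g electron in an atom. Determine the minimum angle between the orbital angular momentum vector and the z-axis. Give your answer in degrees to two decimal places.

θ_min ≈ 26.57°

The letter g corresponds to l = 4.
|L| = ℏ√(l(l+1)) = 2√5 ℏ.
The smallest angle corresponds to the largest L_z, i.e. m_l = l = 4, giving L_z = 4ℏ.
cos θ_min = 4/√20, so θ_min ≈ 26.57°.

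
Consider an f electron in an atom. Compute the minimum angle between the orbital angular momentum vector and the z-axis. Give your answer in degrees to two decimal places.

θ_min ≈ 30.00°

The letter f corresponds to l = 3.
|L| = ℏ√(l(l+1)) = 2√3 ℏ.
The smallest angle corresponds to the largest L_z, i.e. m_l = l = 3, giving L_z = 3ℏ.
cos θ_min = 3/√12, so θ_min ≈ 30.00°.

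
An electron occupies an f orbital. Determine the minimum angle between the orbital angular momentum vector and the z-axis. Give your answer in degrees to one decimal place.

θ_min ≈ 30.0°

For an f orbital, l = 3.
|L| = ℏ√(l(l+1)) = 2√3 ℏ.
The smallest angle corresponds to the largest L_z, i.e. m_l = l = 3, giving L_z = 3ℏ.
cos θ_min = 3/√12, so θ_min ≈ 30.0°.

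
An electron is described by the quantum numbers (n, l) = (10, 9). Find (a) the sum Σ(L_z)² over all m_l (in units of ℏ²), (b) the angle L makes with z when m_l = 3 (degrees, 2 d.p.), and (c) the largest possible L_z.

Σ(L_z)² = 570 ℏ²; θ(m_l=3) ≈ 71.57°; L_z,max = 9ℏ

Σ m_l² = 570, so Σ(L_z)² = 570 ℏ².
For m_l = 3: cos θ = 3/√90, θ ≈ 71.57°.
L_z,max = lℏ = 9ℏ.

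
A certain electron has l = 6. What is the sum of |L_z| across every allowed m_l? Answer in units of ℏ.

The allowed m_l values are -6, -5, -4, -3, -2, -1, 0, 1, 2, 3, 4, 5, 6.
Σ|m_l| = 2·6(6+1)/2 = 42.

Σ|L_z| = 42 ℏ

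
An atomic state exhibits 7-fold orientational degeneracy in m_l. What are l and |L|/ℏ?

l = 3, |L| = 2√3 ℏ ≈ 3.464ℏ

Since there are 2l+1 = 7 values of m_l, l = 3.
Then |L| = √(l(l+1)) ℏ = 2√3 ℏ.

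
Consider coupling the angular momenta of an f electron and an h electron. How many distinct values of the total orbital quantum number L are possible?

The total orbital quantum number L ranges from |l₁ − l₂| to l₁ + l₂ in integer steps.
L ∈ {2, 3, 4, 5, 6, 7, 8}.
That is 7 values.

7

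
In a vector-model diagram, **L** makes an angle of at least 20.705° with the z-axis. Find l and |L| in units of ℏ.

l = 7, |L| = 2√14 ℏ ≈ 7.483ℏ

At minimum angle, m_l = l, so cos θ = l/√(l(l+1)); cos²θ = l/(l+1) = 0.8750.
Thus l = 0.8750/(1 − 0.8750) ≈ 7.
Then |L| = ℏ√(7·8) = 2√14 ℏ.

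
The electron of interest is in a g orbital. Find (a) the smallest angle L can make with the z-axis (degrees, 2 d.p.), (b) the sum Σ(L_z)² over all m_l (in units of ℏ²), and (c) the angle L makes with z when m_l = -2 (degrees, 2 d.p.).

For a g orbital, l = 4.
cos θ_min = 4/√20, so θ_min ≈ 26.57°.
Σ m_l² = 60, so Σ(L_z)² = 60 ℏ².
For m_l = -2: cos θ = -2/√20, θ ≈ 116.57°.

θ_min ≈ 26.57°; Σ(L_z)² = 60 ℏ²; θ(m_l=-2) ≈ 116.57°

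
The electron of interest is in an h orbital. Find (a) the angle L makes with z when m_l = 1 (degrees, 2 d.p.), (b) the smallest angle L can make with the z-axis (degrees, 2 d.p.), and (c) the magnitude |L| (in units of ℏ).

θ(m_l=1) ≈ 79.48°; θ_min ≈ 24.09°; |L| = √30 ℏ ≈ 5.477ℏ

An h state has l = 5.
For m_l = 1: cos θ = 1/√30, θ ≈ 79.48°.
cos θ_min = 5/√30, so θ_min ≈ 24.09°.
|L| = ℏ√(5·6) = √30 ℏ ≈ 5.477ℏ.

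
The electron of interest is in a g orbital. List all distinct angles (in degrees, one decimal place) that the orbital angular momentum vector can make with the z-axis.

A g state has l = 4.
|L| = ℏ√(l(l+1)) = 2√5 ℏ.
cos θ = m_l/√20 for each m_l ∈ {-4, -3, -2, -1, 0, 1, 2, 3, 4}.

θ ∈ {26.6°, 47.9°, 63.4°, 77.1°, 90.0°, 102.9°, 116.6°, 132.1°, 153.4°}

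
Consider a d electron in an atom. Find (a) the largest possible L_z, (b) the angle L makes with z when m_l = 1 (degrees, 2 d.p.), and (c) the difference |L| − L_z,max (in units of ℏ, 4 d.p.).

L_z,max = 2ℏ; θ(m_l=1) ≈ 65.91°; |L|−L_z,max ≈ 0.4495ℏ

A d state has l = 2.
L_z,max = lℏ = 2ℏ.
For m_l = 1: cos θ = 1/√6, θ ≈ 65.91°.
|L| − L_z,max = (√6 − 2)ℏ ≈ 0.4495ℏ.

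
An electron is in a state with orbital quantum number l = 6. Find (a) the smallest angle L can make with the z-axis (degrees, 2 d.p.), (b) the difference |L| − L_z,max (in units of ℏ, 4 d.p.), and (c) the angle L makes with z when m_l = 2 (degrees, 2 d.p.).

θ_min ≈ 22.21°; |L|−L_z,max ≈ 0.4807ℏ; θ(m_l=2) ≈ 72.02°

cos θ_min = 6/√42, so θ_min ≈ 22.21°.
|L| − L_z,max = (√42 − 6)ℏ ≈ 0.4807ℏ.
For m_l = 2: cos θ = 2/√42, θ ≈ 72.02°.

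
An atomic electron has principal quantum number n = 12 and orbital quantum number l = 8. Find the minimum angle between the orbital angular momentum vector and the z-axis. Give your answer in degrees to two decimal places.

θ_min ≈ 19.47°

|L|² = l(l+1)ℏ² = 72ℏ², so |L| = 6√2 ℏ.
The smallest angle corresponds to the largest L_z, i.e. m_l = l = 8, giving L_z = 8ℏ.
cos θ_min = 8/√72, so θ_min ≈ 19.47°.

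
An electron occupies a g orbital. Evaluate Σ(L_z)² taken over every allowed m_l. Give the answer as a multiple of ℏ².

Σ(L_z)² = 60 ℏ²

A g state has l = 4.
m_l runs from −4 to 4, i.e. {-4, -3, -2, -1, 0, 1, 2, 3, 4}.
Summing m² from −4 to 4: Σ m_l² = 60.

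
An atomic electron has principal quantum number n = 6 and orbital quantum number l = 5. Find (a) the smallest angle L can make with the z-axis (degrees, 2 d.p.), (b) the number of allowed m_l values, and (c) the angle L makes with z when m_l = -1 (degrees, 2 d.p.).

θ_min ≈ 24.09°; 11 values; θ(m_l=-1) ≈ 100.52°

cos θ_min = 5/√30, so θ_min ≈ 24.09°.
There are 2l+1 = 11 values of m_l.
For m_l = -1: cos θ = -1/√30, θ ≈ 100.52°.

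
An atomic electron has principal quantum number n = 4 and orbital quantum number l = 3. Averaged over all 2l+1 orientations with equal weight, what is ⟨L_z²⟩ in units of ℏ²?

⟨L_z²⟩ = 4 ℏ²

The allowed m_l values are -3, -2, -1, 0, 1, 2, 3.
Average of L_z² over 7 states: 28/7 ℏ² = 4 ℏ².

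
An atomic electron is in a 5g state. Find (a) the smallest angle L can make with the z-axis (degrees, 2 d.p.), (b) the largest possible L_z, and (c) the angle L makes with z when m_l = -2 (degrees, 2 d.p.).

θ_min ≈ 26.57°; L_z,max = 4ℏ; θ(m_l=-2) ≈ 116.57°

The 5g subshell has l = 4.
cos θ_min = 4/√20, so θ_min ≈ 26.57°.
L_z,max = lℏ = 4ℏ.
For m_l = -2: cos θ = -2/√20, θ ≈ 116.57°.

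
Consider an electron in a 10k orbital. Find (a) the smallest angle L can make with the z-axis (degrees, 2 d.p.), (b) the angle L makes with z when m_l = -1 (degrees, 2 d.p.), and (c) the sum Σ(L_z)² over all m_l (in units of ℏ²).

θ_min ≈ 20.70°; θ(m_l=-1) ≈ 97.68°; Σ(L_z)² = 280 ℏ²

10k means n = 10, l = 7.
cos θ_min = 7/√56, so θ_min ≈ 20.70°.
For m_l = -1: cos θ = -1/√56, θ ≈ 97.68°.
Σ m_l² = 280, so Σ(L_z)² = 280 ℏ².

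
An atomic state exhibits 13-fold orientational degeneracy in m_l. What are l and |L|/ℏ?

l = 6, |L| = √42 ℏ ≈ 6.481ℏ

2l + 1 = 13 ⇒ l = 6.
Then |L| = √(l(l+1)) ℏ = √42 ℏ.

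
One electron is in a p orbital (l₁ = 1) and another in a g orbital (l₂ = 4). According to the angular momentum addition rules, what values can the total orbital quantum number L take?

L = 3, 4, 5

Angular momentum addition gives L = |l₁ − l₂|, …, l₁ + l₂.
L ∈ {3, 4, 5}.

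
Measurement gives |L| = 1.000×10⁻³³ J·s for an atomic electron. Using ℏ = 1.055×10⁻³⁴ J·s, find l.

In units of ℏ, |L| ≈ 9.479.
l(l+1) ≈ 9.479² ≈ 89.85, so l = 9.

l = 9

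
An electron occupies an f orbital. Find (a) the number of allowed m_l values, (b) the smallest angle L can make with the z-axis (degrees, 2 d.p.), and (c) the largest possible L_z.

For an f orbital, l = 3.
There are 2l+1 = 7 values of m_l.
cos θ_min = 3/√12, so θ_min ≈ 30.00°.
L_z,max = lℏ = 3ℏ.

7 values; θ_min ≈ 30.00°; L_z,max = 3ℏ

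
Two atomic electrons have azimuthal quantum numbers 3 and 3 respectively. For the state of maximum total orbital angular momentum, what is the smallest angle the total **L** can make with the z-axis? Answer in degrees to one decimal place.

By the triangle rule, |l₁ − l₂| ≤ L ≤ l₁ + l₂.
So L can be 0, 1, 2, 3, 4, 5, 6.
The maximum is L = 6, with |L_tot| = ℏ√(6·7) = √42 ℏ.
The minimum angle with z is arccos(6/√42) ≈ 22.2°.

θ_min ≈ 22.2°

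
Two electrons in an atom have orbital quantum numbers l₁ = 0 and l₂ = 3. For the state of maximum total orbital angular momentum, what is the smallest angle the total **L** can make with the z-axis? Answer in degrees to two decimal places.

By the triangle rule, |l₁ − l₂| ≤ L ≤ l₁ + l₂.
So L can be 3.
The maximum is L = 3, with |L_tot| = ℏ√(3·4) = 2√3 ℏ.
The minimum angle with z is arccos(3/√12) ≈ 30.00°.

θ_min ≈ 30.00°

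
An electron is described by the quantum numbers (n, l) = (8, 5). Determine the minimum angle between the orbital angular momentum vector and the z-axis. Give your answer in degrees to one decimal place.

θ_min ≈ 24.1°

|L| = √(l(l+1)) ℏ = √30 ℏ.
The smallest angle corresponds to the largest L_z, i.e. m_l = l = 5, giving L_z = 5ℏ.
cos θ_min = 5/√30, so θ_min ≈ 24.1°.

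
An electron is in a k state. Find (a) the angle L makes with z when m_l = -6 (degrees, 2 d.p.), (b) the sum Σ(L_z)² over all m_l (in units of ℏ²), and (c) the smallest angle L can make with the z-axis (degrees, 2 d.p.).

For a k orbital, l = 7.
For m_l = -6: cos θ = -6/√56, θ ≈ 143.30°.
Σ m_l² = 280, so Σ(L_z)² = 280 ℏ².
cos θ_min = 7/√56, so θ_min ≈ 20.70°.

θ(m_l=-6) ≈ 143.30°; Σ(L_z)² = 280 ℏ²; θ_min ≈ 20.70°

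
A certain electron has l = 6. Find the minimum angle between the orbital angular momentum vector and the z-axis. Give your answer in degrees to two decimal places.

|L| = √(l(l+1)) ℏ = √42 ℏ.
The smallest angle corresponds to the largest L_z, i.e. m_l = l = 6, giving L_z = 6ℏ.
cos θ_min = 6/√42, so θ_min ≈ 22.21°.

θ_min ≈ 22.21°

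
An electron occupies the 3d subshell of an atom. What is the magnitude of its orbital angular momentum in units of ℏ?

|L| = √6 ℏ ≈ 2.449ℏ

The 3d subshell has l = 2.
|L| = ℏ√(l(l+1)) = ℏ√(2·3) = √6 ℏ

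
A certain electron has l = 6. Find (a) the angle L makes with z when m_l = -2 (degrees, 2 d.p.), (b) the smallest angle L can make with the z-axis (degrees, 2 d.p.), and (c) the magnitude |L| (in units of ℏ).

For m_l = -2: cos θ = -2/√42, θ ≈ 107.98°.
cos θ_min = 6/√42, so θ_min ≈ 22.21°.
|L| = ℏ√(6·7) = √42 ℏ ≈ 6.481ℏ.

θ(m_l=-2) ≈ 107.98°; θ_min ≈ 22.21°; |L| = √42 ℏ ≈ 6.481ℏ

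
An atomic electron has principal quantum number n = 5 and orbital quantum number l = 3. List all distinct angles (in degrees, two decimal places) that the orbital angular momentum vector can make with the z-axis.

θ ∈ {30.00°, 54.74°, 73.22°, 90.00°, 106.78°, 125.26°, 150.00°}

|L| = √(l(l+1)) ℏ = 2√3 ℏ.
cos θ = m_l/√12 for each m_l ∈ {-3, -2, -1, 0, 1, 2, 3}.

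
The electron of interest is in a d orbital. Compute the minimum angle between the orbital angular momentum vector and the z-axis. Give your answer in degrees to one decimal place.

A d state has l = 2.
|L|² = l(l+1)ℏ² = 6ℏ², so |L| = √6 ℏ.
The smallest angle corresponds to the largest L_z, i.e. m_l = l = 2, giving L_z = 2ℏ.
cos θ_min = 2/√6, so θ_min ≈ 35.3°.

θ_min ≈ 35.3°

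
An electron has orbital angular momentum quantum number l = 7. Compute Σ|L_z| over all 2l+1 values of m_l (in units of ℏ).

The allowed m_l values are -7, -6, -5, -4, -3, -2, -1, 0, 1, 2, 3, 4, 5, 6, 7.
Σ|m_l| = 2·7(7+1)/2 = 56.

Σ|L_z| = 56 ℏ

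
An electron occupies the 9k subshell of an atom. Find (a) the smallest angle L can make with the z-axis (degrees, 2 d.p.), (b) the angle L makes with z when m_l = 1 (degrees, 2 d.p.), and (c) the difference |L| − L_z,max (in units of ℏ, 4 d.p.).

θ_min ≈ 20.70°; θ(m_l=1) ≈ 82.32°; |L|−L_z,max ≈ 0.4833ℏ

9k means n = 9, l = 7.
cos θ_min = 7/√56, so θ_min ≈ 20.70°.
For m_l = 1: cos θ = 1/√56, θ ≈ 82.32°.
|L| − L_z,max = (2√14 − 7)ℏ ≈ 0.4833ℏ.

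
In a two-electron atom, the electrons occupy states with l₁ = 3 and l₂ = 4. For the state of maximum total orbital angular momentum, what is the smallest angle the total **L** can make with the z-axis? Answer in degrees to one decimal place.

θ_min ≈ 20.7°

By the triangle rule, |l₁ − l₂| ≤ L ≤ l₁ + l₂.
Allowed values: L = 1, 2, 3, 4, 5, 6, 7.
The maximum is L = 7, with |L_tot| = ℏ√(7·8) = 2√14 ℏ.
The minimum angle with z is arccos(7/√56) ≈ 20.7°.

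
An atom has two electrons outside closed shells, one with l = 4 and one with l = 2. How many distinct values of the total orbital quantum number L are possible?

5

The total orbital quantum number L ranges from |l₁ − l₂| to l₁ + l₂ in integer steps.
Allowed values: L = 2, 3, 4, 5, 6.
That is 5 values.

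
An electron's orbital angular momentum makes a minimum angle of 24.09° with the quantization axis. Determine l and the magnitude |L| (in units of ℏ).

cos²θ_min = l/(l+1) = 0.8334.
Thus l = 0.8334/(1 − 0.8334) ≈ 5.
Then |L| = ℏ√(5·6) = √30 ℏ.

l = 5, |L| = √30 ℏ ≈ 5.477ℏ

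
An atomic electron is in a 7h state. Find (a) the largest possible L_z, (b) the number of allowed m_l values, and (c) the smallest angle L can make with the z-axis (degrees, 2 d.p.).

For 7h, l = 5.
L_z,max = lℏ = 5ℏ.
There are 2l+1 = 11 values of m_l.
cos θ_min = 5/√30, so θ_min ≈ 24.09°.

L_z,max = 5ℏ; 11 values; θ_min ≈ 24.09°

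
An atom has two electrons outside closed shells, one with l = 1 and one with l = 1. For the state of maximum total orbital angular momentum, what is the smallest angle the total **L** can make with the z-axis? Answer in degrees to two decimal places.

θ_min ≈ 35.26°

Angular momentum addition gives L = |l₁ − l₂|, …, l₁ + l₂.
So L can be 0, 1, 2.
The maximum is L = 2, with |L_tot| = ℏ√(2·3) = √6 ℏ.
The minimum angle with z is arccos(2/√6) ≈ 35.26°.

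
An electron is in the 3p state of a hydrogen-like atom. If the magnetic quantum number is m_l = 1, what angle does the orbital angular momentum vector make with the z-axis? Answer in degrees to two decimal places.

For 3p, l = 1.
|L| = √(l(l+1)) ℏ = √2 ℏ.
L_z = m_l ℏ = 1ℏ.
cos θ = L_z/|L| = 1/√2, so θ ≈ 45.00°.

θ ≈ 45.00°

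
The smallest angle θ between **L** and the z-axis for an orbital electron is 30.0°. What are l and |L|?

l = 3, |L| = 2√3 ℏ ≈ 3.464ℏ

cos θ_min = l/√(l(l+1)) = √(l/(l+1)), so l/(l+1) = cos²(30.0°) = 0.7500.
Solving: l = 3.
Then |L| = ℏ√(3·4) = 2√3 ℏ.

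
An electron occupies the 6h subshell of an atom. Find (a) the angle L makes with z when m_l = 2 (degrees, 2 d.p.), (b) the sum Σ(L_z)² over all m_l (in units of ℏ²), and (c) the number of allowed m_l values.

θ(m_l=2) ≈ 68.58°; Σ(L_z)² = 110 ℏ²; 11 values

The 6h subshell has l = 5.
For m_l = 2: cos θ = 2/√30, θ ≈ 68.58°.
Σ m_l² = 110, so Σ(L_z)² = 110 ℏ².
There are 2l+1 = 11 values of m_l.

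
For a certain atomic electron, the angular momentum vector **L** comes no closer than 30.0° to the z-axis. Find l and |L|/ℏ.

l = 3, |L| = 2√3 ℏ ≈ 3.464ℏ

At minimum angle, m_l = l, so cos θ = l/√(l(l+1)); cos²θ = l/(l+1) = 0.7500.
Thus l = 0.7500/(1 − 0.7500) ≈ 3.
Then |L| = ℏ√(3·4) = 2√3 ℏ.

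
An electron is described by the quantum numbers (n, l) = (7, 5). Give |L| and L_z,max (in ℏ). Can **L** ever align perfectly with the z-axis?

No: L_z,max = 5ℏ < |L| = √30 ℏ ≈ 5.477ℏ

|L| = √30 ℏ ≈ 5.4772ℏ, while L_z,max = lℏ = 5ℏ.
Since |L| > L_z,max, the vector can never point exactly along z; the closest it comes is θ_min = arccos(5/√30) ≈ 24.1°.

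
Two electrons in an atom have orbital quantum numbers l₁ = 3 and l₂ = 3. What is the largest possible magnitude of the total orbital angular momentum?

By the triangle rule, |l₁ − l₂| ≤ L ≤ l₁ + l₂.
So L can be 0, 1, 2, 3, 4, 5, 6.
The largest magnitude corresponds to L = 6: |L_tot| = ℏ√(6·7) = √42 ℏ.

|L_tot|_max = √42 ℏ ≈ 6.481ℏ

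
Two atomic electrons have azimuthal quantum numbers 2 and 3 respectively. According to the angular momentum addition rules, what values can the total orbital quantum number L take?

The total orbital quantum number L ranges from |l₁ − l₂| to l₁ + l₂ in integer steps.
So L can be 1, 2, 3, 4, 5.

L = 1, 2, 3, 4, 5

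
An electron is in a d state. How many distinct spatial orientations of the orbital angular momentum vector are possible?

A d state has l = 2.
The number of m_l values is 2l + 1 = 2·2 + 1 = 5.

5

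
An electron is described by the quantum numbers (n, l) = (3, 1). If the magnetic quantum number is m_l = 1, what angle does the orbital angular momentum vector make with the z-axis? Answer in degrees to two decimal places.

|L| = √(l(l+1)) ℏ = √2 ℏ.
L_z = m_l ℏ = 1ℏ.
cos θ = L_z/|L| = 1/√2, so θ ≈ 45.00°.

θ ≈ 45.00°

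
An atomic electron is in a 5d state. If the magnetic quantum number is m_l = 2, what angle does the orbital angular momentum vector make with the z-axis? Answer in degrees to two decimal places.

For 5d, l = 2.
|L| = ℏ√(l(l+1)) = √6 ℏ.
L_z = m_l ℏ = 2ℏ.
cos θ = L_z/|L| = 2/√6, so θ ≈ 35.26°.

θ ≈ 35.26°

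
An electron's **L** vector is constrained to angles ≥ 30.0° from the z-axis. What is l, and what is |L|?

At minimum angle, m_l = l, so cos θ = l/√(l(l+1)); cos²θ = l/(l+1) = 0.7500.
l = cos²θ/sin²θ ≈ 3.
Then |L| = ℏ√(3·4) = 2√3 ℏ.

l = 3, |L| = 2√3 ℏ ≈ 3.464ℏ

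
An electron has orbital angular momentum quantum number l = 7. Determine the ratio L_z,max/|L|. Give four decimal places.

|L| = 2√14 ℏ ≈ 7.4833ℏ, while L_z,max = lℏ = 7ℏ.
L_z,max/|L| = 7/√56 = 0.9354.

L_z,max/|L| = 0.9354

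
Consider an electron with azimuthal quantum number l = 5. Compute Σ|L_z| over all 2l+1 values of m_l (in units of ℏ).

m_l ∈ {-5, -4, -3, -2, -1, 0, 1, 2, 3, 4, 5}.
Σ|m_l| = 2·5(5+1)/2 = 30.

Σ|L_z| = 30 ℏ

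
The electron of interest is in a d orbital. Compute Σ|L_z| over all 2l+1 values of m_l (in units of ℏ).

For a d orbital, l = 2.
m_l ∈ {-2, -1, 0, 1, 2}.
Σ|m_l| = 2·2(2+1)/2 = 6.

Σ|L_z| = 6 ℏ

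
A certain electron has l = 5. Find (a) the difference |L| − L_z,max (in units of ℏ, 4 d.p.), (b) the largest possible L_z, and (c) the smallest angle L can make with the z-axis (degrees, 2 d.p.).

|L|−L_z,max ≈ 0.4772ℏ; L_z,max = 5ℏ; θ_min ≈ 24.09°

|L| − L_z,max = (√30 − 5)ℏ ≈ 0.4772ℏ.
L_z,max = lℏ = 5ℏ.
cos θ_min = 5/√30, so θ_min ≈ 24.09°.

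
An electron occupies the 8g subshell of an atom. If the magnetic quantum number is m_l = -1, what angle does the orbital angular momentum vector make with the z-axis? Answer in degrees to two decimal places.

θ ≈ 102.92°

8g means n = 8, l = 4.
|L|² = l(l+1)ℏ² = 20ℏ², so |L| = 2√5 ℏ.
L_z = m_l ℏ = −1ℏ.
cos θ = L_z/|L| = -1/√20, so θ ≈ 102.92°.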